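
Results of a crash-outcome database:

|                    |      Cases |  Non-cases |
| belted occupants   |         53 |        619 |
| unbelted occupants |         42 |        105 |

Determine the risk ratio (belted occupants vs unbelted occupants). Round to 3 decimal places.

0.276

risk, belted occupants = 53/672 = 0.0789
risk, unbelted occupants = 42/147 = 0.2857
RR = 0.0789 / 0.2857 = 0.276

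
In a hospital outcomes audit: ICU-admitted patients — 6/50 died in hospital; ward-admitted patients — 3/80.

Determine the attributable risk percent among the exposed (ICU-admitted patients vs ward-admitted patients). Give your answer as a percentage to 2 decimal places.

risk, ICU-admitted patients = 6/50 = 0.12000
risk, ward-admitted patients = 3/80 = 0.03750
AR% = (0.12000 − 0.03750) / 0.12000 = 0.6875 → 68.75%

AR% ≈ 68.75%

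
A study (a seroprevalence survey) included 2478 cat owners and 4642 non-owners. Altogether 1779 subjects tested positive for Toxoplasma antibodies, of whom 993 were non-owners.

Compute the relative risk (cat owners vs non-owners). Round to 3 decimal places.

cat owners with the outcome: 1779 − 993 = 786
cat owners without the outcome: 2478 − 786 = 1692
non-owners without the outcome: 4642 − 993 = 3649
risk, cat owners = 786/2478 = 0.3172
risk, non-owners = 993/4642 = 0.2139
RR = 0.3172 / 0.2139 = 1.483

1.483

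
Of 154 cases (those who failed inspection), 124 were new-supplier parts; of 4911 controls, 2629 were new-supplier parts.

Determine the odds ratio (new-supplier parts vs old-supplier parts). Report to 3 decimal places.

OR = (124 × 2282) / (2629 × 30) = 282968/78870 ≈ 3.588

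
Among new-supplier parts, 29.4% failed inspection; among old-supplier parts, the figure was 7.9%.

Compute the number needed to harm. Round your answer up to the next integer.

NNH: 5

absolute risk difference = 0.215000
1 / 0.215000 = 4.651 → round up → 5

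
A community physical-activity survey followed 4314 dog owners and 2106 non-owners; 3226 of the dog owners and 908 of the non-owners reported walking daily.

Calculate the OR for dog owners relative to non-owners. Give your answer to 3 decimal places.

OR = (3226 × 1198) / (1088 × 908) = 3864748/987904 ≈ 3.912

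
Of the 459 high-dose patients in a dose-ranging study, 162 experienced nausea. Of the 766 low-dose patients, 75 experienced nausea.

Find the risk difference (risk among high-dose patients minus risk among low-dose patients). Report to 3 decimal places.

risk, high-dose patients = 162/459 = 0.3529
risk, low-dose patients = 75/766 = 0.0979
risk difference = 0.3529 − 0.0979 = 0.255

RD: 0.255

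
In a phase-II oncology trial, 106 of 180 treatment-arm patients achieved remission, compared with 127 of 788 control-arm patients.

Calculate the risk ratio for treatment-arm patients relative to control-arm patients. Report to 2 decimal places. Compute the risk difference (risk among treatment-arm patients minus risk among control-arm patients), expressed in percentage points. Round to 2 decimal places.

risk, treatment-arm patients = 106/180 = 0.5889
risk, control-arm patients = 127/788 = 0.1612
RR = 0.5889 / 0.1612 = 3.65
risk difference = 0.5889 − 0.1612 = 0.4277 → 42.77 percentage points

RR = 3.65; RD = 42.77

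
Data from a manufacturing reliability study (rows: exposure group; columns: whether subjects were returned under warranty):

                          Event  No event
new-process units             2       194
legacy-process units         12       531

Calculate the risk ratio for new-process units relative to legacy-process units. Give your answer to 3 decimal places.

RR ≈ 0.462

risk, new-process units = 2/196 = 0.01020
risk, legacy-process units = 12/543 = 0.02210
RR = 0.01020 / 0.02210 = 0.462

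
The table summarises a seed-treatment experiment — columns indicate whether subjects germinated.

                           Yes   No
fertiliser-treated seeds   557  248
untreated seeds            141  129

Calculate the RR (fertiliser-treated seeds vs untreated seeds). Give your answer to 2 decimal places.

risk, fertiliser-treated seeds = 557/805 = 0.6919
risk, untreated seeds = 141/270 = 0.5222
RR = 0.6919 / 0.5222 = 1.32

RR: 1.32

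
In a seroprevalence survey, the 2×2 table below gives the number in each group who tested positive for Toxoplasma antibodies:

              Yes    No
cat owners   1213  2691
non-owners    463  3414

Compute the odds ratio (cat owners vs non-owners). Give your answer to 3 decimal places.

OR = (1213 × 3414) / (2691 × 463) = 4141182/1245933 ≈ 3.324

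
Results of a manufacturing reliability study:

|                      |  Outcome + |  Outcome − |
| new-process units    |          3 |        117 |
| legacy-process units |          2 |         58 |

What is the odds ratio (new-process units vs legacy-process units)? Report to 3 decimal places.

OR = (3 × 58) / (117 × 2) = 174/234 ≈ 0.744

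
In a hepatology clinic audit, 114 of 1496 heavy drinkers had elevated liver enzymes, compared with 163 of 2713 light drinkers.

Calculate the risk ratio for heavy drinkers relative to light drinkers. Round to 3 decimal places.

RR = 1.268

risk, heavy drinkers = 114/1496 = 0.0762
risk, light drinkers = 163/2713 = 0.0601
RR = 0.0762 / 0.0601 = 1.268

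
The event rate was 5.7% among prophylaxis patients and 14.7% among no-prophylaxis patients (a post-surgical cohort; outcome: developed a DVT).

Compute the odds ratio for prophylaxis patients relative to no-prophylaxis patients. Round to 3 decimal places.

odds, prophylaxis patients = 0.0570/0.9430 = 0.0604
odds, no-prophylaxis patients = 0.1470/0.8530 = 0.1723
OR = 0.0604 / 0.1723 = 0.351

OR = 0.351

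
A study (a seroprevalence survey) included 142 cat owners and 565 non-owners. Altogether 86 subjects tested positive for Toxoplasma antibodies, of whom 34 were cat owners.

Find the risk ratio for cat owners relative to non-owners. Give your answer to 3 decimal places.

2.602

cat owners without the outcome: 142 − 34 = 108
non-owners with the outcome: 86 − 34 = 52
non-owners without the outcome: 565 − 52 = 513
risk, cat owners = 34/142 = 0.2394
risk, non-owners = 52/565 = 0.0920
RR = 0.2394 / 0.0920 = 2.602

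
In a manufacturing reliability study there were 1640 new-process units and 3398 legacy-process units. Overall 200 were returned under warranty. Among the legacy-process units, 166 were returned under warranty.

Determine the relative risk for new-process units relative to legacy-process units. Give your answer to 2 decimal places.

new-process units with the outcome: 200 − 166 = 34
new-process units without the outcome: 1640 − 34 = 1606
legacy-process units without the outcome: 3398 − 166 = 3232
risk, new-process units = 34/1640 = 0.02073
risk, legacy-process units = 166/3398 = 0.04885
RR = 0.02073 / 0.04885 = 0.42

RR = 0.42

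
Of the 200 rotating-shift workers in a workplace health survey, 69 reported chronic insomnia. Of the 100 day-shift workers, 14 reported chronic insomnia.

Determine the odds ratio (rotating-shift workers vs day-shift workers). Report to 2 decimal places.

OR = (69 × 86) / (131 × 14) = 5934/1834 ≈ 3.24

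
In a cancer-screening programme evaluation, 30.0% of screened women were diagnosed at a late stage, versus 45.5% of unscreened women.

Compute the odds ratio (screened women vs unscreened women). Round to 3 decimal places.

odds, screened women = 0.3000/0.7000 = 0.4286
odds, unscreened women = 0.4550/0.5450 = 0.8349
OR = 0.4286 / 0.8349 = 0.513

OR = 0.513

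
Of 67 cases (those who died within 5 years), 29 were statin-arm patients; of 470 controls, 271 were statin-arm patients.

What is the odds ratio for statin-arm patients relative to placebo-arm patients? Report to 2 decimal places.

OR = (29 × 199) / (271 × 38) = 5771/10298 ≈ 0.56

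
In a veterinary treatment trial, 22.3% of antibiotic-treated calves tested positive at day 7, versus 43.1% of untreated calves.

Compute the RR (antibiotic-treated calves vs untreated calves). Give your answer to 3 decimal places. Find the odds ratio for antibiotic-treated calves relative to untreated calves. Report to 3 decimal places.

RR = 0.2230 / 0.4310 = 0.517
odds, antibiotic-treated calves = 0.2230/0.7770 = 0.2870
odds, untreated calves = 0.4310/0.5690 = 0.7575
OR = 0.2870 / 0.7575 = 0.379

RR = 0.517; OR = 0.379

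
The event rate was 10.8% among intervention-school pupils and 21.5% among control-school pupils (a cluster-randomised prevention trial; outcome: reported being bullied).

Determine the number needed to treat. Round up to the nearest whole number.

absolute risk difference = 0.107000
1 / 0.107000 = 9.346 → round up → 10

NNT: 10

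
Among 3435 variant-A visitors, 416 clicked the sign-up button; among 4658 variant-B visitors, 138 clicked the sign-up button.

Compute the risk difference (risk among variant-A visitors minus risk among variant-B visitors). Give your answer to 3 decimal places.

risk, variant-A visitors = 416/3435 = 0.12111
risk, variant-B visitors = 138/4658 = 0.02963
risk difference = 0.12111 − 0.02963 = 0.091

0.091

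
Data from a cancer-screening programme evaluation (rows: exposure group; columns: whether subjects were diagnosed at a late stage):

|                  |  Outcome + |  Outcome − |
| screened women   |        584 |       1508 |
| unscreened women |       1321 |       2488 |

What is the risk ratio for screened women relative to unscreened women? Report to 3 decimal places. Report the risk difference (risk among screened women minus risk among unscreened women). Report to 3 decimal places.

RR = 0.805; RD = -0.068

risk, screened women = 584/2092 = 0.2792
risk, unscreened women = 1321/3809 = 0.3468
RR = 0.2792 / 0.3468 = 0.805
risk difference = 0.2792 − 0.3468 = -0.068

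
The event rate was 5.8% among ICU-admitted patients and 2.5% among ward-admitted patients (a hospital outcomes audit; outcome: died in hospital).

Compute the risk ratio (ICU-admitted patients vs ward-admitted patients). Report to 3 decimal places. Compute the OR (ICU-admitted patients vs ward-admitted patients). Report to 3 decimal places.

RR = 0.05800 / 0.02500 = 2.320
odds, ICU-admitted patients = 0.05800/0.94200 = 0.06157
odds, ward-admitted patients = 0.02500/0.97500 = 0.02564
OR = 0.06157 / 0.02564 = 2.401

RR = 2.320; OR = 2.401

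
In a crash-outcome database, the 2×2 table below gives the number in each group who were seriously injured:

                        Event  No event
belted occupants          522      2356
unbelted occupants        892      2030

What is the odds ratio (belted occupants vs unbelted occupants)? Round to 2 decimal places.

OR = (522 × 2030) / (2356 × 892) = 1059660/2101552 ≈ 0.50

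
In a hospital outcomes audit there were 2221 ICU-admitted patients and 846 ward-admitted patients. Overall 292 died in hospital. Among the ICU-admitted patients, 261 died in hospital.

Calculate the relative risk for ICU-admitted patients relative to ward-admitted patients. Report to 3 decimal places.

3.207

ICU-admitted patients without the outcome: 2221 − 261 = 1960
ward-admitted patients with the outcome: 292 − 261 = 31
ward-admitted patients without the outcome: 846 − 31 = 815
risk, ICU-admitted patients = 261/2221 = 0.11751
risk, ward-admitted patients = 31/846 = 0.03664
RR = 0.11751 / 0.03664 = 3.207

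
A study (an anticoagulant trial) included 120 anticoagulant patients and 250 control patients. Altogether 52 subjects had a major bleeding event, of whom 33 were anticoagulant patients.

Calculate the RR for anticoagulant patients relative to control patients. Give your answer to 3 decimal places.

RR = 3.618

anticoagulant patients without the outcome: 120 − 33 = 87
control patients with the outcome: 52 − 33 = 19
control patients without the outcome: 250 − 19 = 231
risk, anticoagulant patients = 33/120 = 0.2750
risk, control patients = 19/250 = 0.0760
RR = 0.2750 / 0.0760 = 3.618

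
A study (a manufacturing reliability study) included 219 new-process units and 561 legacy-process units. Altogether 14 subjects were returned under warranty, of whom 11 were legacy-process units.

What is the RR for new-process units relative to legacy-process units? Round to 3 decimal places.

new-process units with the outcome: 14 − 11 = 3
new-process units without the outcome: 219 − 3 = 216
legacy-process units without the outcome: 561 − 11 = 550
risk, new-process units = 3/219 = 0.01370
risk, legacy-process units = 11/561 = 0.01961
RR = 0.01370 / 0.01961 = 0.699

0.699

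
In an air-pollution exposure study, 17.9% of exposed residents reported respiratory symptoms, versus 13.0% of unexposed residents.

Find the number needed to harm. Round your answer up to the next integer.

21

absolute risk difference = 0.049000
1 / 0.049000 = 20.408 → round up → 21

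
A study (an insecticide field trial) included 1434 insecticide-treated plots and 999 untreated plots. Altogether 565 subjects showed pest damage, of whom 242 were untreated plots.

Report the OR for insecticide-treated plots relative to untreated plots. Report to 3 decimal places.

0.909

insecticide-treated plots with the outcome: 565 − 242 = 323
insecticide-treated plots without the outcome: 1434 − 323 = 1111
untreated plots without the outcome: 999 − 242 = 757
OR = (323 × 757) / (1111 × 242) = 244511/268862 ≈ 0.909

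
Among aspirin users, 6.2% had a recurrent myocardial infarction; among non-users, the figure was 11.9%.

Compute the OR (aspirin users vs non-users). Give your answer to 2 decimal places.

odds, aspirin users = 0.0620/0.9380 = 0.0661
odds, non-users = 0.1190/0.8810 = 0.1351
OR = 0.0661 / 0.1351 = 0.49

0.49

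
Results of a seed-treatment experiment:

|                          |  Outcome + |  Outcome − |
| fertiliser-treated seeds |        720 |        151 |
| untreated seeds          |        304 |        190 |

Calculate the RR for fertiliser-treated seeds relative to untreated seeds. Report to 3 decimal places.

RR = 1.343

risk, fertiliser-treated seeds = 720/871 = 0.8266
risk, untreated seeds = 304/494 = 0.6154
RR = 0.8266 / 0.6154 = 1.343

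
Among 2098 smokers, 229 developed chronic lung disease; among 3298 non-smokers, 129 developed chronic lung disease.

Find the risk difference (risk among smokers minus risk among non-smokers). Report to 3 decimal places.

0.070

risk, smokers = 229/2098 = 0.10915
risk, non-smokers = 129/3298 = 0.03911
risk difference = 0.10915 − 0.03911 = 0.070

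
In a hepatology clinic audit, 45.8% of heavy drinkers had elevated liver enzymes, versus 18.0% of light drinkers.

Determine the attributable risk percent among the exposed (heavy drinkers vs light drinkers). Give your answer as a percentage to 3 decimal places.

AR% = (0.4580 − 0.1800) / 0.4580 = 0.6070 → 60.699%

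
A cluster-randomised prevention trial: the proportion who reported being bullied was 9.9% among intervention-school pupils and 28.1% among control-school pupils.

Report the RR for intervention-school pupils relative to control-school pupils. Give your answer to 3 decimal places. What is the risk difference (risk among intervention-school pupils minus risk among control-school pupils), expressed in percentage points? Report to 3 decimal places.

RR = 0.352; RD = -18.200

RR = 0.0990 / 0.2810 = 0.352
risk difference = 0.0990 − 0.2810 = -0.1820 → -18.200 percentage points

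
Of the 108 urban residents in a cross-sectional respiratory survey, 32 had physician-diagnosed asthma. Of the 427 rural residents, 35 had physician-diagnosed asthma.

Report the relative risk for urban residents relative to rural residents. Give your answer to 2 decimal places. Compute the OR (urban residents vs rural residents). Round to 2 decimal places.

risk, urban residents = 32/108 = 0.2963
risk, rural residents = 35/427 = 0.0820
RR = 0.2963 / 0.0820 = 3.61
OR = (32 × 392) / (76 × 35) = 12544/2660 ≈ 4.72

RR = 3.61; OR = 4.72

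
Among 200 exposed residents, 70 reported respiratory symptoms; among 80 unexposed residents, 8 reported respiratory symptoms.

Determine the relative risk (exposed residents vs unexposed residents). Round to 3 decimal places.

3.500

risk, exposed residents = 70/200 = 0.3500
risk, unexposed residents = 8/80 = 0.1000
RR = 0.3500 / 0.1000 = 3.500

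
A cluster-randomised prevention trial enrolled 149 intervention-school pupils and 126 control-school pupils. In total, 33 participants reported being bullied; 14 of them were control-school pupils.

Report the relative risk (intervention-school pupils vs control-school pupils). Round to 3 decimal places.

RR: 1.148

intervention-school pupils with the outcome: 33 − 14 = 19
intervention-school pupils without the outcome: 149 − 19 = 130
control-school pupils without the outcome: 126 − 14 = 112
risk, intervention-school pupils = 19/149 = 0.1275
risk, control-school pupils = 14/126 = 0.1111
RR = 0.1275 / 0.1111 = 1.148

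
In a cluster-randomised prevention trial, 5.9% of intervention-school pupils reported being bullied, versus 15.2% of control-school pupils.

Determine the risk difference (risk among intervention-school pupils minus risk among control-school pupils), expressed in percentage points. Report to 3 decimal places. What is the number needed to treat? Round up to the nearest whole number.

risk difference = 0.0590 − 0.1520 = -0.0930 → -9.300 percentage points
absolute risk difference = 0.093000
1 / 0.093000 = 10.753 → round up → 11

RD = -9.300; NNT = 11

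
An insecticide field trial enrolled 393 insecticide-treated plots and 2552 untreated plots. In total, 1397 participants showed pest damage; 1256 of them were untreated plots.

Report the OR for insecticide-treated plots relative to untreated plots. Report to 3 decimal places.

insecticide-treated plots with the outcome: 1397 − 1256 = 141
insecticide-treated plots without the outcome: 393 − 141 = 252
untreated plots without the outcome: 2552 − 1256 = 1296
odds, insecticide-treated plots = 141/252 = 0.5595
odds, untreated plots = 1256/1296 = 0.9691
OR = 0.5595 / 0.9691 = 0.577

OR ≈ 0.577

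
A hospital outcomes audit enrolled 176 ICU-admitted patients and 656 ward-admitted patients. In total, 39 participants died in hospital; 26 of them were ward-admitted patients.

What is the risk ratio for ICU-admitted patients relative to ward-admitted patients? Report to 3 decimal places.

ICU-admitted patients with the outcome: 39 − 26 = 13
ICU-admitted patients without the outcome: 176 − 13 = 163
ward-admitted patients without the outcome: 656 − 26 = 630
risk, ICU-admitted patients = 13/176 = 0.07386
risk, ward-admitted patients = 26/656 = 0.03963
RR = 0.07386 / 0.03963 = 1.864

RR = 1.864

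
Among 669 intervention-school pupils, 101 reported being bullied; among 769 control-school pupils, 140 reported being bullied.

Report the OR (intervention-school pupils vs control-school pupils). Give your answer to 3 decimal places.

OR = (101 × 629) / (568 × 140) = 63529/79520 ≈ 0.799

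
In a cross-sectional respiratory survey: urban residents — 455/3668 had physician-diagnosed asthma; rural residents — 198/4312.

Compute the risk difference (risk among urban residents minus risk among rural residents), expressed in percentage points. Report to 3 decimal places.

7.813

risk, urban residents = 455/3668 = 0.12405
risk, rural residents = 198/4312 = 0.04592
risk difference = 0.12405 − 0.04592 = 0.07813 → 7.813 percentage points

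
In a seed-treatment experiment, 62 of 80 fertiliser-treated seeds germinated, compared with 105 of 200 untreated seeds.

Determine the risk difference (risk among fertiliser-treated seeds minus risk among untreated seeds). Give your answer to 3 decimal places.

0.250

risk, fertiliser-treated seeds = 62/80 = 0.7750
risk, untreated seeds = 105/200 = 0.5250
risk difference = 0.7750 − 0.5250 = 0.250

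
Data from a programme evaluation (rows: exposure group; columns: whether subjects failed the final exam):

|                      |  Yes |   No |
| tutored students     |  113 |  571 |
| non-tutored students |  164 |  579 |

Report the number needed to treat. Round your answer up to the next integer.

risk, tutored students = 113/684 = 0.165205
risk, non-tutored students = 164/743 = 0.220727
absolute risk difference = 0.055522
1 / 0.055522 = 18.011 → round up → 19

NNT = 19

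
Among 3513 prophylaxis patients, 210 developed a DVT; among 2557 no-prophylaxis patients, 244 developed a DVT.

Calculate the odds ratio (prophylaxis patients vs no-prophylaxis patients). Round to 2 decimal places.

OR = (210 × 2313) / (3303 × 244) = 485730/805932 ≈ 0.60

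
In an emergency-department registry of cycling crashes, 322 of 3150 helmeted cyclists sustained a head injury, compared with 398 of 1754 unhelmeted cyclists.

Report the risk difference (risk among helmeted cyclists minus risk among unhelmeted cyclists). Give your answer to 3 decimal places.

risk, helmeted cyclists = 322/3150 = 0.1022
risk, unhelmeted cyclists = 398/1754 = 0.2269
risk difference = 0.1022 − 0.2269 = -0.125

RD ≈ -0.125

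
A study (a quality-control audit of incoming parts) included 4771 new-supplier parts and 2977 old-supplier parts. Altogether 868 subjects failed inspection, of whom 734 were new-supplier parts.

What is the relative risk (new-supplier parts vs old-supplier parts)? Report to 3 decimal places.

new-supplier parts without the outcome: 4771 − 734 = 4037
old-supplier parts with the outcome: 868 − 734 = 134
old-supplier parts without the outcome: 2977 − 134 = 2843
risk, new-supplier parts = 734/4771 = 0.15385
risk, old-supplier parts = 134/2977 = 0.04501
RR = 0.15385 / 0.04501 = 3.418

3.418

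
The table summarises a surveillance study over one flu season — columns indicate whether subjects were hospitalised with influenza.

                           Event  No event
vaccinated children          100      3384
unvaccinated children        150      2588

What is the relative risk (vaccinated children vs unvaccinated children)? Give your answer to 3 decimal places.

risk, vaccinated children = 100/3484 = 0.02870
risk, unvaccinated children = 150/2738 = 0.05478
RR = 0.02870 / 0.05478 = 0.524

RR = 0.524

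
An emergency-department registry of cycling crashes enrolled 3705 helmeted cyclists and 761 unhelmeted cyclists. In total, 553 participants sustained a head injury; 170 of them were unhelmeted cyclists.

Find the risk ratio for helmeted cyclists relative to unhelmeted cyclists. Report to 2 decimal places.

0.46

helmeted cyclists with the outcome: 553 − 170 = 383
helmeted cyclists without the outcome: 3705 − 383 = 3322
unhelmeted cyclists without the outcome: 761 − 170 = 591
risk, helmeted cyclists = 383/3705 = 0.1034
risk, unhelmeted cyclists = 170/761 = 0.2234
RR = 0.1034 / 0.2234 = 0.46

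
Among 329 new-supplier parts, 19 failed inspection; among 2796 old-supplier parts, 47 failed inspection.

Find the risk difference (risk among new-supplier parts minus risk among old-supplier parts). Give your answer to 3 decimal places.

RD: 0.041

risk, new-supplier parts = 19/329 = 0.05775
risk, old-supplier parts = 47/2796 = 0.01681
risk difference = 0.05775 − 0.01681 = 0.041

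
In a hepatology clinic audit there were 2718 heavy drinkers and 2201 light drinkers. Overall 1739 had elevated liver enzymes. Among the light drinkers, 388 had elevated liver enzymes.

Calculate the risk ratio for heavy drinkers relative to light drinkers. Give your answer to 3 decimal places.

RR: 2.820

heavy drinkers with the outcome: 1739 − 388 = 1351
heavy drinkers without the outcome: 2718 − 1351 = 1367
light drinkers without the outcome: 2201 − 388 = 1813
risk, heavy drinkers = 1351/2718 = 0.4971
risk, light drinkers = 388/2201 = 0.1763
RR = 0.4971 / 0.1763 = 2.820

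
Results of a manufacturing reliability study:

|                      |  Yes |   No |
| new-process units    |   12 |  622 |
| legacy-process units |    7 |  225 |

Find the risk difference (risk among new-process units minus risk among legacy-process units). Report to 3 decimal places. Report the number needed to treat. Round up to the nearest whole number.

risk, new-process units = 12/634 = 0.01893
risk, legacy-process units = 7/232 = 0.03017
risk difference = 0.01893 − 0.03017 = -0.011
absolute risk difference = 0.011245
1 / 0.011245 = 88.928 → round up → 89

RD = -0.011; NNT = 89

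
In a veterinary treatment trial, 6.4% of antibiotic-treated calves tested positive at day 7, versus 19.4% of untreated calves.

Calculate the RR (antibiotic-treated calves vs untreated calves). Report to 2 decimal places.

RR = 0.0640 / 0.1940 = 0.33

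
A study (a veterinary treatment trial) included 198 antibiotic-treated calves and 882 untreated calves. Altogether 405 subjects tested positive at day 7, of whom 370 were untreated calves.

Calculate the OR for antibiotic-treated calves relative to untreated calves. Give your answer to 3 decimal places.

antibiotic-treated calves with the outcome: 405 − 370 = 35
antibiotic-treated calves without the outcome: 198 − 35 = 163
untreated calves without the outcome: 882 − 370 = 512
odds, antibiotic-treated calves = 35/163 = 0.2147
odds, untreated calves = 370/512 = 0.7227
OR = 0.2147 / 0.7227 = 0.297

0.297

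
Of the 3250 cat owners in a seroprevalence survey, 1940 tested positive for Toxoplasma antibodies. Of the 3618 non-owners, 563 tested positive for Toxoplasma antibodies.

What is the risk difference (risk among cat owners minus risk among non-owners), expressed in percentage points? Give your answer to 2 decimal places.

risk, cat owners = 1940/3250 = 0.5969
risk, non-owners = 563/3618 = 0.1556
risk difference = 0.5969 − 0.1556 = 0.4413 → 44.13 percentage points

RD: 44.13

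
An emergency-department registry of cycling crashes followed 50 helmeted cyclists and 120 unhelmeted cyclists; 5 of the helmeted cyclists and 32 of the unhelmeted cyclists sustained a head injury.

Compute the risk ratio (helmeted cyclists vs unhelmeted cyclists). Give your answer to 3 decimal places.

risk, helmeted cyclists = 5/50 = 0.1000
risk, unhelmeted cyclists = 32/120 = 0.2667
RR = 0.1000 / 0.2667 = 0.375

0.375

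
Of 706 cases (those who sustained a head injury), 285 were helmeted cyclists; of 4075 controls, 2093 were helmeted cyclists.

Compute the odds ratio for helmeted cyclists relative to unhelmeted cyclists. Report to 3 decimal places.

OR = (285 × 1982) / (2093 × 421) = 564870/881153 ≈ 0.641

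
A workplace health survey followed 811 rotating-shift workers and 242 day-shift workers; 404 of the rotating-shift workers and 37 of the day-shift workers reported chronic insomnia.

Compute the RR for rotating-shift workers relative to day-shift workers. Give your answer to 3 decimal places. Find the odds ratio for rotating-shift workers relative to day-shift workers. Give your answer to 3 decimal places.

RR = 3.258; OR = 5.500

risk, rotating-shift workers = 404/811 = 0.4982
risk, day-shift workers = 37/242 = 0.1529
RR = 0.4982 / 0.1529 = 3.258
OR = (404 × 205) / (407 × 37) = 82820/15059 ≈ 5.500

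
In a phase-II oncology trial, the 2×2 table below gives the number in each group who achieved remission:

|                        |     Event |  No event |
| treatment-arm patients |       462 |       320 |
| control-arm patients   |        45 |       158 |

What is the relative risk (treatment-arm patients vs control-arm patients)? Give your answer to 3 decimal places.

RR: 2.665

risk, treatment-arm patients = 462/782 = 0.5908
risk, control-arm patients = 45/203 = 0.2217
RR = 0.5908 / 0.2217 = 2.665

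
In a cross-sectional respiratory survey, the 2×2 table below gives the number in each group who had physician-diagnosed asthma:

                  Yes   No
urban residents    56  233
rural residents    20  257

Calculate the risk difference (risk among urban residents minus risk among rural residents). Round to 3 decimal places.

RD ≈ 0.122

risk, urban residents = 56/289 = 0.1938
risk, rural residents = 20/277 = 0.0722
risk difference = 0.1938 − 0.0722 = 0.122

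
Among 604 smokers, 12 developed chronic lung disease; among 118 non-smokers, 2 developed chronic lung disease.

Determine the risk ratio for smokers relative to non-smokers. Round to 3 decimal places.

risk, smokers = 12/604 = 0.01987
risk, non-smokers = 2/118 = 0.01695
RR = 0.01987 / 0.01695 = 1.172

1.172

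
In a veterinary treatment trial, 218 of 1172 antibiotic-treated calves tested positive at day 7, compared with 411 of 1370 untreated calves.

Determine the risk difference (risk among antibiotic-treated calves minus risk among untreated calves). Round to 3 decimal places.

risk, antibiotic-treated calves = 218/1172 = 0.1860
risk, untreated calves = 411/1370 = 0.3000
risk difference = 0.1860 − 0.3000 = -0.114

-0.114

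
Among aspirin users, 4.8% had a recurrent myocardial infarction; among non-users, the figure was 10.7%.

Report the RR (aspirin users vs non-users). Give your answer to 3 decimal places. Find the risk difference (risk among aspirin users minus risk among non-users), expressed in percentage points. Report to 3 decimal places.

RR = 0.04800 / 0.10700 = 0.449
risk difference = 0.04800 − 0.10700 = -0.05900 → -5.900 percentage points

RR = 0.449; RD = -5.900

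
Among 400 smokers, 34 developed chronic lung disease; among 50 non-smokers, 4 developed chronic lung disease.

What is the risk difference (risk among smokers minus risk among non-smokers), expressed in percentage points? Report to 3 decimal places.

0.500

risk, smokers = 34/400 = 0.0850
risk, non-smokers = 4/50 = 0.0800
risk difference = 0.0850 − 0.0800 = 0.0050 → 0.500 percentage points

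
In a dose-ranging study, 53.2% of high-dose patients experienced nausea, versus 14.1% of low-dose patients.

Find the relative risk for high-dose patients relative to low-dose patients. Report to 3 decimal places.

RR = 0.5320 / 0.1410 = 3.773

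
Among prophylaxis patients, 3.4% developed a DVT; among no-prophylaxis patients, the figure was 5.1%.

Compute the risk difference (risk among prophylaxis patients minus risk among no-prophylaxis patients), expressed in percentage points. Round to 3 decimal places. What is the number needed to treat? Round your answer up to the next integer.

risk difference = 0.03400 − 0.05100 = -0.01700 → -1.700 percentage points
absolute risk difference = 0.017000
1 / 0.017000 = 58.824 → round up → 59

RD = -1.700; NNT = 59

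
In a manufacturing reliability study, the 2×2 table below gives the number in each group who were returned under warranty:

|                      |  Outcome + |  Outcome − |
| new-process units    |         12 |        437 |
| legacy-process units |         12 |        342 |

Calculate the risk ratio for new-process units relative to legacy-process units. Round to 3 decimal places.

risk, new-process units = 12/449 = 0.02673
risk, legacy-process units = 12/354 = 0.03390
RR = 0.02673 / 0.03390 = 0.788

0.788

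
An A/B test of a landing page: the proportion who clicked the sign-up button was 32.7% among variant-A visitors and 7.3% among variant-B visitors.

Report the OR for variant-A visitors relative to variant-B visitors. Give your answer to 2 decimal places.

6.17

odds, variant-A visitors = 0.3270/0.6730 = 0.4859
odds, variant-B visitors = 0.0730/0.9270 = 0.0787
OR = 0.4859 / 0.0787 = 6.17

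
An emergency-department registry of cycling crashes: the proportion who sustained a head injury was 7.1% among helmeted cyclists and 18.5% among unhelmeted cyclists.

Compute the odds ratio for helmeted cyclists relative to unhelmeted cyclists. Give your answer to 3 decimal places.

odds, helmeted cyclists = 0.0710/0.9290 = 0.0764
odds, unhelmeted cyclists = 0.1850/0.8150 = 0.2270
OR = 0.0764 / 0.2270 = 0.337

0.337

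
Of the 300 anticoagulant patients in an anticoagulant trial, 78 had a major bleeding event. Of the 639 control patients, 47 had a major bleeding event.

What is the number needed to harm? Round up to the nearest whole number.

NNH ≈ 6

risk, anticoagulant patients = 78/300 = 0.260000
risk, control patients = 47/639 = 0.073552
absolute risk difference = 0.186448
1 / 0.186448 = 5.363 → round up → 6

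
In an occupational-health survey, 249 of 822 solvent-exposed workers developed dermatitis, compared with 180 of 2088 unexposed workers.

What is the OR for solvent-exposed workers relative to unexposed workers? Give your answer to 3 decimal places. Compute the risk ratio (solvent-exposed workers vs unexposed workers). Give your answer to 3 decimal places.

OR = 4.606; RR = 3.514

OR = (249 × 1908) / (573 × 180) = 475092/103140 ≈ 4.606
risk, solvent-exposed workers = 249/822 = 0.3029
risk, unexposed workers = 180/2088 = 0.0862
RR = 0.3029 / 0.0862 = 3.514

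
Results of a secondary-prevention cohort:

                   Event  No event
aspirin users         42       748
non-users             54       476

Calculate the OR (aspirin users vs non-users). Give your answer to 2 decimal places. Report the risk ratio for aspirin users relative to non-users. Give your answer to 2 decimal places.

odds, aspirin users = 42/748 = 0.0561
odds, non-users = 54/476 = 0.1134
OR = 0.0561 / 0.1134 = 0.49
risk, aspirin users = 42/790 = 0.0532
risk, non-users = 54/530 = 0.1019
RR = 0.0532 / 0.1019 = 0.52

OR = 0.49; RR = 0.52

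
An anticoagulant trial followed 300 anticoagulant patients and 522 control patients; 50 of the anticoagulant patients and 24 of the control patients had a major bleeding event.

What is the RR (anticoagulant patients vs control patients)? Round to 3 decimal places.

3.625

risk, anticoagulant patients = 50/300 = 0.16667
risk, control patients = 24/522 = 0.04598
RR = 0.16667 / 0.04598 = 3.625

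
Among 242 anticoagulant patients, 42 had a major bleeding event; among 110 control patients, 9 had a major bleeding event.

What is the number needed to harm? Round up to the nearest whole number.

11

risk, anticoagulant patients = 42/242 = 0.173554
risk, control patients = 9/110 = 0.081818
absolute risk difference = 0.091736
1 / 0.091736 = 10.901 → round up → 11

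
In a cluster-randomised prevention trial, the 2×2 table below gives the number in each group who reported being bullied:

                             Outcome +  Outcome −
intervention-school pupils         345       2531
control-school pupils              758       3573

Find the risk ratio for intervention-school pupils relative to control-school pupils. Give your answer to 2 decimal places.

0.69

risk, intervention-school pupils = 345/2876 = 0.1200
risk, control-school pupils = 758/4331 = 0.1750
RR = 0.1200 / 0.1750 = 0.69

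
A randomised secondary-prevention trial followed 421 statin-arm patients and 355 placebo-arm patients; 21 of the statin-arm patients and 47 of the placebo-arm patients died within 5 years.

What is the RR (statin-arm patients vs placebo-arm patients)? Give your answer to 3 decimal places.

RR ≈ 0.377

risk, statin-arm patients = 21/421 = 0.04988
risk, placebo-arm patients = 47/355 = 0.13239
RR = 0.04988 / 0.13239 = 0.377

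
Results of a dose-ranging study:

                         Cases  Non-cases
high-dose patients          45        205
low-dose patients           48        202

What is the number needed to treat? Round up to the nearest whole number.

risk, high-dose patients = 45/250 = 0.180000
risk, low-dose patients = 48/250 = 0.192000
absolute risk difference = 0.012000
1 / 0.012000 = 83.333 → round up → 84

84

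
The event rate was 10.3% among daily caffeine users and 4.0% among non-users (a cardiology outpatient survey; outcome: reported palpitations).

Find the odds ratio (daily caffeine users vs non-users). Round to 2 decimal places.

odds, daily caffeine users = 0.10300/0.89700 = 0.11483
odds, non-users = 0.04000/0.96000 = 0.04167
OR = 0.11483 / 0.04167 = 2.76

OR: 2.76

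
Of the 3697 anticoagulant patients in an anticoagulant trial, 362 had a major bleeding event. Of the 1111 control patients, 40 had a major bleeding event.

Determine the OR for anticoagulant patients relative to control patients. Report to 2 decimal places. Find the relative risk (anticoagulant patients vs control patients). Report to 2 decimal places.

odds, anticoagulant patients = 362/3335 = 0.10855
odds, control patients = 40/1071 = 0.03735
OR = 0.10855 / 0.03735 = 2.91
risk, anticoagulant patients = 362/3697 = 0.09792
risk, control patients = 40/1111 = 0.03600
RR = 0.09792 / 0.03600 = 2.72

OR = 2.91; RR = 2.72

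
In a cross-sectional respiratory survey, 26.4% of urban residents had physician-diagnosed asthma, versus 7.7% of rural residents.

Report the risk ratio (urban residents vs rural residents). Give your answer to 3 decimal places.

RR = 0.2640 / 0.0770 = 3.429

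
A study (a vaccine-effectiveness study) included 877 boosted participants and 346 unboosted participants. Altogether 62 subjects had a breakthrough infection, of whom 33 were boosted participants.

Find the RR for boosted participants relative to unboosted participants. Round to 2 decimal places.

RR ≈ 0.45

boosted participants without the outcome: 877 − 33 = 844
unboosted participants with the outcome: 62 − 33 = 29
unboosted participants without the outcome: 346 − 29 = 317
risk, boosted participants = 33/877 = 0.03763
risk, unboosted participants = 29/346 = 0.08382
RR = 0.03763 / 0.08382 = 0.45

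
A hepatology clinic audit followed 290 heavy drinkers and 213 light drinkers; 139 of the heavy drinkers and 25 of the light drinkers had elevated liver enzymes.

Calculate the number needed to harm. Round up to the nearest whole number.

NNH = 3

risk, heavy drinkers = 139/290 = 0.479310
risk, light drinkers = 25/213 = 0.117371
absolute risk difference = 0.361939
1 / 0.361939 = 2.763 → round up → 3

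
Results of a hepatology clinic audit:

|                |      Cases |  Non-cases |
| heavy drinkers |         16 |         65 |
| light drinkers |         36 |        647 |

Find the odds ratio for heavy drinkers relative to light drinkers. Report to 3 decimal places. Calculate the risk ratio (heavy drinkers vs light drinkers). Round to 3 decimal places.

OR = (16 × 647) / (65 × 36) = 10352/2340 ≈ 4.424
risk, heavy drinkers = 16/81 = 0.1975
risk, light drinkers = 36/683 = 0.0527
RR = 0.1975 / 0.0527 = 3.748

OR = 4.424; RR = 3.748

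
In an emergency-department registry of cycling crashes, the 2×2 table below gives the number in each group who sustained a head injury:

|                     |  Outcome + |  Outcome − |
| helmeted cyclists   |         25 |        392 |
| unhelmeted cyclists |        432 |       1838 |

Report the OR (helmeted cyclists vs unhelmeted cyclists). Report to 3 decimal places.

odds, helmeted cyclists = 25/392 = 0.0638
odds, unhelmeted cyclists = 432/1838 = 0.2350
OR = 0.0638 / 0.2350 = 0.271

0.271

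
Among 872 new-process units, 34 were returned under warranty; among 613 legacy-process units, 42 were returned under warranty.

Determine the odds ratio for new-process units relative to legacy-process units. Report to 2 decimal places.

0.55

odds, new-process units = 34/838 = 0.04057
odds, legacy-process units = 42/571 = 0.07356
OR = 0.04057 / 0.07356 = 0.55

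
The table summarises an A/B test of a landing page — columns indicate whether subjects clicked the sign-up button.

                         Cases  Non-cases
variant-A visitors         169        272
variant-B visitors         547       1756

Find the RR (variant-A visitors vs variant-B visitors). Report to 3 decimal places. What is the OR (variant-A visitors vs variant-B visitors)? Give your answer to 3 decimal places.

RR = 1.613; OR = 1.995

risk, variant-A visitors = 169/441 = 0.3832
risk, variant-B visitors = 547/2303 = 0.2375
RR = 0.3832 / 0.2375 = 1.613
odds, variant-A visitors = 169/272 = 0.6213
odds, variant-B visitors = 547/1756 = 0.3115
OR = 0.6213 / 0.3115 = 1.995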